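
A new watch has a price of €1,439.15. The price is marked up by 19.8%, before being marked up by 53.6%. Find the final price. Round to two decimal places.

€2,648.22

Each change multiplies by a factor: 1.198 × 1.536 = 1.840128.
€1,439.15 × 1.840128 = €2648.2202112 ≈ €2,648.22.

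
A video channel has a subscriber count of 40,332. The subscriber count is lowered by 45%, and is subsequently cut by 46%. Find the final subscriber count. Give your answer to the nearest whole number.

Each change multiplies by a factor: 0.55 × 0.54 = 0.297.
40,332 × 0.297 = 11978.604 ≈ 11,979.

11,979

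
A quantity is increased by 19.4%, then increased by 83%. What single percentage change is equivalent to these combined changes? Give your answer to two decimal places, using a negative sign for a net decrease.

A 19.4% increase multiplies by 1.194.
Then an 83% increase: 1.194 × 1.83 = 2.18502.
Overall factor 2.18502, i.e. 118.50%.

118.50%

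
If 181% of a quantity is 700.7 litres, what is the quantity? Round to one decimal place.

700.7 litres ÷ 1.81 ≈ 387.1 litres.

387.1 litres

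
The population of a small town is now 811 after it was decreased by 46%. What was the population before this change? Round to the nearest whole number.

1502

The overall multiplier applied was 0.54.
So the original population was 811 ÷ 0.54 ≈ 1502.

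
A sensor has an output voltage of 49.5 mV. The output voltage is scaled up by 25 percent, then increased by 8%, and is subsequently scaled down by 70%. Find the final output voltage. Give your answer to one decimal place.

20.0 mV

Apply the 25% increase: 49.5 × 1.25 = 61.875.
8% increase: 61.875 × 1.08 = 66.825.
After the 70% decrease: 66.825 × 0.3 = 20.0475 ≈ 20.0.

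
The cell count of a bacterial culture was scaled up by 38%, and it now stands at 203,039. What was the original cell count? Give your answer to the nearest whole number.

147,130

The overall multiplier applied was 1.38.
So the original cell count was 203,039 ÷ 1.38 ≈ 147,130.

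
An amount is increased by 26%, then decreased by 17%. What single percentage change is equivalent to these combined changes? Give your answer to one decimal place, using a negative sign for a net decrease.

The combined multiplier is 1.26 × 0.83 = 1.0458.
That corresponds to an increase of 4.6%.

4.6%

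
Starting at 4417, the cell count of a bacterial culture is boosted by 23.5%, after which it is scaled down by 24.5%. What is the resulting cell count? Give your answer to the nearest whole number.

4119

Each change multiplies by a factor: 1.235 × 0.755 = 0.932425.
4417 × 0.932425 = 4118.521225 ≈ 4119.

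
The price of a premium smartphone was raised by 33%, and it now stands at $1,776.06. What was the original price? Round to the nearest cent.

The overall multiplier applied was 1.33.
So the original price was $1,776.06 ÷ 1.33 ≈ $1,335.38.

$1,335.38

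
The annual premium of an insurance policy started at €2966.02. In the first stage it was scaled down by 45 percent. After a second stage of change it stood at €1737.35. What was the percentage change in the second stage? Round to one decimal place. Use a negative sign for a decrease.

6.5%

After the first stage: €2966.02 × 0.55 = €1631.311.
Second-stage multiplier: €1737.35 ÷ €1631.311 ≈ 1.065.
That is a change of 6.5%.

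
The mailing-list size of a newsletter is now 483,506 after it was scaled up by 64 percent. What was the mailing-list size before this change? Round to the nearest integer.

294,821

The overall multiplier applied was 1.64.
So the original mailing-list size was 483,506 ÷ 1.64 ≈ 294,821.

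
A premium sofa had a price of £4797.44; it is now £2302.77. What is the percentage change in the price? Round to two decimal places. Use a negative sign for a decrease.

-52.00%

Change: £2302.77 − £4797.44 = -£2494.67.
Relative to the original: -£2494.67 ÷ £4797.44 ≈ -52.00%.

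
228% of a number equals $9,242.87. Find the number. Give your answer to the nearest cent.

$4,053.89

$9,242.87 ÷ 2.28 ≈ $4,053.89.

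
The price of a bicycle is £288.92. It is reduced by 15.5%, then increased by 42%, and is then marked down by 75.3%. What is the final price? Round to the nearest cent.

Each change multiplies by a factor: 0.845 × 1.42 × 0.247 = 0.2963753.
£288.92 × 0.2963753 = £85.628751676 ≈ £85.63.

£85.63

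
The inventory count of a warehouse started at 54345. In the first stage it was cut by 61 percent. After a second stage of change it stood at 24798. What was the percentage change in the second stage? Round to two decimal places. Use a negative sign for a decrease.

After the first stage: 54345 × 0.39 = 21194.55.
Second-stage multiplier: 24798 ÷ 21194.55 ≈ 1.170018.
That is a change of 17.00%.

17.00%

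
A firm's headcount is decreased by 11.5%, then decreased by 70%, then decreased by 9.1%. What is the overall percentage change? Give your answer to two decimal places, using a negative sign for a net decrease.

An 11.5% decrease multiplies by 0.885.
Then a 70% decrease: 0.885 × 0.3 = 0.2655.
Then a 9.1% decrease: 0.2655 × 0.909 = 0.2413395.
Overall factor 0.2413395, i.e. -75.87%.

-75.87%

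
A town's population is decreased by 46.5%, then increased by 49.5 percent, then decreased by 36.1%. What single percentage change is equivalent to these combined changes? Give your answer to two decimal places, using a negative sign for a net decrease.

-48.89%

The combined multiplier is 0.535 × 1.495 × 0.639 = 0.511088175.
That corresponds to a decrease of 48.89%.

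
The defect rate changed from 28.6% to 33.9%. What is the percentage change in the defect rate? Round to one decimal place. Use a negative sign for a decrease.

The change is 33.9 − 28.6 = 5.3 percentage points.
Relative to the original 28.6%, that is 5.3 ÷ 28.6 ≈ 18.5%.

18.5%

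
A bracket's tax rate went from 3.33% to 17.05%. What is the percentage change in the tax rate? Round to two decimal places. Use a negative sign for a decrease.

The change is 17.05 − 3.33 = 13.72 percentage points.
Relative to the original 3.33%, that is 13.72 ÷ 3.33 ≈ 412.01%.

412.01%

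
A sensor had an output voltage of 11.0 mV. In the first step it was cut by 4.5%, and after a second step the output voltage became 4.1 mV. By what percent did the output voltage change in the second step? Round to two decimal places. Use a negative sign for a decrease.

-60.97%

After the first step: 11.0 × 0.955 = 10.505.
Second-step multiplier: 4.1 ÷ 10.505 ≈ 0.39029.
That is a change of -60.97%.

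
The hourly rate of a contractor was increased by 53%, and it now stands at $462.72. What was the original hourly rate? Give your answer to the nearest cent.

$302.43

The overall multiplier applied was 1.53.
So the original hourly rate was $462.72 ÷ 1.53 ≈ $302.43.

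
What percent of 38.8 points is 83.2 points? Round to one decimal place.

83.2 points ÷ 38.8 points ≈ 214.4%.

214.4%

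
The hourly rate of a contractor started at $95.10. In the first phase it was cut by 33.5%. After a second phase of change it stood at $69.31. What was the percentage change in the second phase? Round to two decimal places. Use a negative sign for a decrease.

9.60%

After the first phase: $95.10 × 0.665 = $63.2415.
Second-phase multiplier: $69.31 ÷ $63.2415 ≈ 1.095958.
That is a change of 9.60%.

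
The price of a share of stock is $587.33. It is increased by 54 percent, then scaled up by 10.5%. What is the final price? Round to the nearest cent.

Each change multiplies by a factor: 1.54 × 1.105 = 1.7017.
$587.33 × 1.7017 = $999.459461 ≈ $999.46.

$999.46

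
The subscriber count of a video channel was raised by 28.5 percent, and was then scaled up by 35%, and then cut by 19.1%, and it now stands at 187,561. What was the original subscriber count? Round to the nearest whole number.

The overall multiplier applied was 1.285 × 1.35 × 0.809 = 1.40341275.
So the original subscriber count was 187,561 ÷ 1.40341275 ≈ 133,646.

133,646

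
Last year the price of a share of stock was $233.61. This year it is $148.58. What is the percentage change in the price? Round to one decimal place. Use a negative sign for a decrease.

Change: $148.58 − $233.61 = -$85.03.
Relative to the original: -$85.03 ÷ $233.61 ≈ -36.4%.

-36.4%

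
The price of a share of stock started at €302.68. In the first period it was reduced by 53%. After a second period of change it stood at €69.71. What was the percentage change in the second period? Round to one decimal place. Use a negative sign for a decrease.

-51.0%

After the first period: €302.68 × 0.47 = €142.2596.
Second-period multiplier: €69.71 ÷ €142.2596 ≈ 0.49002.
That is a change of -51.0%.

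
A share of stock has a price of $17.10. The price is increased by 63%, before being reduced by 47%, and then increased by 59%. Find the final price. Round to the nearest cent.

$23.49

Apply the 63% increase: $17.10 × 1.63 = $27.873.
47% decrease: $27.873 × 0.53 = $14.77269.
59% increase: $14.77269 × 1.59 = $23.4885771 ≈ $23.49.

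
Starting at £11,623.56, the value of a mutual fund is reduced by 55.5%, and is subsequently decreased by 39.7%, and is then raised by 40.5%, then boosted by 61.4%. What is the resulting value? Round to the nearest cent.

Each change multiplies by a factor: 0.445 × 0.603 × 1.405 × 1.614 = 0.60849522945.
£11,623.56 × 0.60849522945 = £7072.880809225842 ≈ £7,072.88.

£7,072.88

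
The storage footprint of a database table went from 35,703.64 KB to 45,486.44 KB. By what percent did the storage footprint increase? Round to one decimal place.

27.4%

Change: 45,486.44 − 35,703.64 = 9,782.80.
Relative to the original: 9,782.80 ÷ 35,703.64 ≈ 27.4%.
So the storage footprint increased by 27.4%.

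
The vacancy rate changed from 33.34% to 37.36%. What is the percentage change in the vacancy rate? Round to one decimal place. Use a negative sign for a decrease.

The change is 37.36 − 33.34 = 4.02 percentage points.
Relative to the original 33.34%, that is 4.02 ÷ 33.34 ≈ 12.1%.

12.1%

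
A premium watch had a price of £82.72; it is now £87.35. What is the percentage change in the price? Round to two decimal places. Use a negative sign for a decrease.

5.60%

Change: £87.35 − £82.72 = £4.63.
Relative to the original: £4.63 ÷ £82.72 ≈ 5.60%.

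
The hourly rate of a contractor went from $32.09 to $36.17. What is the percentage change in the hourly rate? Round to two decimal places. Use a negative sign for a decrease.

12.71%

Change: $36.17 − $32.09 = $4.08.
Relative to the original: $4.08 ÷ $32.09 ≈ 12.71%.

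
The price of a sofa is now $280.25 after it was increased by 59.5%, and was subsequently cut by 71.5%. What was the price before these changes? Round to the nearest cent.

$616.51

The overall multiplier applied was 1.595 × 0.285 = 0.454575.
So the original price was $280.25 ÷ 0.454575 ≈ $616.51.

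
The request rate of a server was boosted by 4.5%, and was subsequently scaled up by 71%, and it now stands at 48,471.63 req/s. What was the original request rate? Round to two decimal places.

Undoing the 71% increase: 48,471.63 ÷ 1.71 ≈ 28345.982456.
Undoing the 4.5% increase: 28345.982456 ÷ 1.045 ≈ 27,125.34 req/s.

27,125.34 req/s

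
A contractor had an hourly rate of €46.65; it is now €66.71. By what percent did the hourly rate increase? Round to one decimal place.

43.0%

Change: €66.71 − €46.65 = €20.06.
Relative to the original: €20.06 ÷ €46.65 ≈ 43.0%.
So the hourly rate increased by 43.0%.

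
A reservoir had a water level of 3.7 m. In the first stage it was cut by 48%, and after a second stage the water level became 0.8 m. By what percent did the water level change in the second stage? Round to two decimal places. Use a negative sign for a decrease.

After the first stage: 3.7 × 0.52 = 1.924.
Second-stage multiplier: 0.8 ÷ 1.924 ≈ 0.4158.
That is a change of -58.42%.

-58.42%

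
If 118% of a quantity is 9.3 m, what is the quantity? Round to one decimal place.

7.9 m

9.3 m ÷ 1.18 ≈ 7.9 m.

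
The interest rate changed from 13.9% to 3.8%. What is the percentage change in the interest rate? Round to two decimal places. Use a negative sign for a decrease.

The change is 3.8 − 13.9 = -10.1 percentage points.
Relative to the original 13.9%, that is -10.1 ÷ 13.9 ≈ -72.66%.

-72.66%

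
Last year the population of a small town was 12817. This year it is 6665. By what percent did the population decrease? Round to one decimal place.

48.0%

Change: 6665 − 12817 = -6152.
Relative to the original: -6152 ÷ 12817 ≈ -48.0%.
So the population decreased by 48.0%.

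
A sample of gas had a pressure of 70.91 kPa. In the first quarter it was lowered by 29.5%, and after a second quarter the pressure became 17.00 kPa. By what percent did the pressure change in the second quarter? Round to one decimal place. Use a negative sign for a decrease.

After the first quarter: 70.91 × 0.705 = 49.99155.
Second-quarter multiplier: 17.00 ÷ 49.99155 ≈ 0.34006.
That is a change of -66.0%.

-66.0%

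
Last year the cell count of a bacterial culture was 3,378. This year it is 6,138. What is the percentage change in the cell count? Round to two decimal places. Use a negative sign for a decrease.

81.71%

Change: 6,138 − 3,378 = 2,760.
Relative to the original: 2,760 ÷ 3,378 ≈ 81.71%.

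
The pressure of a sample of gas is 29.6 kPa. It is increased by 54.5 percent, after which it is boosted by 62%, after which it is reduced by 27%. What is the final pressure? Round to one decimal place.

54.1 kPa

54.5% increase: 29.6 × 1.545 = 45.732.
62% increase: 45.732 × 1.62 = 74.08584.
Apply the 27% decrease: 74.08584 × 0.73 = 54.0826632 ≈ 54.1.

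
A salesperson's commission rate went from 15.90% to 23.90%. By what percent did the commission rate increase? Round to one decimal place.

50.3%

The change is 23.90 − 15.90 = 8.00 percentage points.
Relative to the original 15.90%, that is 8.00 ÷ 15.90 ≈ 50.3%.
So the commission rate rose by 50.3%.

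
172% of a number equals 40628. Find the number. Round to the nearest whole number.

23621

40628 ÷ 1.72 ≈ 23621.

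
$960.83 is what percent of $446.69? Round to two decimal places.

$960.83 ÷ $446.69 ≈ 215.10%.

215.10%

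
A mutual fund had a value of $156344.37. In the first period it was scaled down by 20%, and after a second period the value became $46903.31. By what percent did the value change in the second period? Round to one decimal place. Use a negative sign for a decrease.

-62.5%

After the first period: $156344.37 × 0.8 = $125075.496.
Second-period multiplier: $46903.31 ÷ $125075.496 ≈ 0.375.
That is a change of -62.5%.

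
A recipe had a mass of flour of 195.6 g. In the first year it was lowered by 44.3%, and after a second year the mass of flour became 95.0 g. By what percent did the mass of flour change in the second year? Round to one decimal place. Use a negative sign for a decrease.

After the first year: 195.6 × 0.557 = 108.9492.
Second-year multiplier: 95.0 ÷ 108.9492 ≈ 0.87197.
That is a change of -12.8%.

-12.8%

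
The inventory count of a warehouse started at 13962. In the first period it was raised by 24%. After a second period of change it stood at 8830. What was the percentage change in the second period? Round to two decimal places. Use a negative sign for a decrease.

-49.00%

After the first period: 13962 × 1.24 = 17312.88.
Second-period multiplier: 8830 ÷ 17312.88 ≈ 0.510025.
That is a change of -49.00%.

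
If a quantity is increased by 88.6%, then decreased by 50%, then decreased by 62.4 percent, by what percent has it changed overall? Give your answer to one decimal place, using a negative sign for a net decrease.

The combined multiplier is 1.886 × 0.5 × 0.376 = 0.354568.
That corresponds to a decrease of 64.5%.

-64.5%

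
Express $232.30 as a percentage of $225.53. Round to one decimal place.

$232.30 ÷ $225.53 ≈ 103.0%.

103.0%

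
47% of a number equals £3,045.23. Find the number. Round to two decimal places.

£6,479.21

£3,045.23 ÷ 0.47 ≈ £6,479.21.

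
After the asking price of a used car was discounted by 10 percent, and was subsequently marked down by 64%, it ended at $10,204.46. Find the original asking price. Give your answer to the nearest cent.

$31,495.25

Undoing the 64% decrease: $10,204.46 ÷ 0.36 ≈ $28345.722222.
Undoing the 10% decrease: $28345.722222 ÷ 0.9 ≈ $31,495.25.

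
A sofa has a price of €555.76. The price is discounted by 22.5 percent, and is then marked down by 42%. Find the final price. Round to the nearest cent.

€249.81

Each change multiplies by a factor: 0.775 × 0.58 = 0.4495.
€555.76 × 0.4495 = €249.81412 ≈ €249.81.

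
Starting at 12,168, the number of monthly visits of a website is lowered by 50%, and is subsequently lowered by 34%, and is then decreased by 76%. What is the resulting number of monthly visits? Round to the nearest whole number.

964

Each change multiplies by a factor: 0.5 × 0.66 × 0.24 = 0.0792.
12,168 × 0.0792 = 963.7056 ≈ 964.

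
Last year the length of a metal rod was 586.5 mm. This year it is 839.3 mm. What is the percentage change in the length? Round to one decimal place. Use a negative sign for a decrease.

43.1%

Change: 839.3 − 586.5 = 252.8.
Relative to the original: 252.8 ÷ 586.5 ≈ 43.1%.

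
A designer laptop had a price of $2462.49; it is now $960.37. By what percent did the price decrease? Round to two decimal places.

61.00%

Change: $960.37 − $2462.49 = -$1502.12.
Relative to the original: -$1502.12 ÷ $2462.49 ≈ -61.00%.
So the price decreased by 61.00%.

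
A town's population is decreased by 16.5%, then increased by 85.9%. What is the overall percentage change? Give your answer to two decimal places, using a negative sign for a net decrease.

55.23%

A 16.5% decrease multiplies by 0.835.
Then an 85.9% increase: 0.835 × 1.859 = 1.552265.
Overall factor 1.552265, i.e. 55.23%.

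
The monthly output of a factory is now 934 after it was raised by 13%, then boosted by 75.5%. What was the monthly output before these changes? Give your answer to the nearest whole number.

471

The overall multiplier applied was 1.13 × 1.755 = 1.98315.
So the original monthly output was 934 ÷ 1.98315 ≈ 471.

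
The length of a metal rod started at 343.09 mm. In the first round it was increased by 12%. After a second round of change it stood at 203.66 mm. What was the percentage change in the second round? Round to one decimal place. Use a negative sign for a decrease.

After the first round: 343.09 × 1.12 = 384.2608.
Second-round multiplier: 203.66 ÷ 384.2608 ≈ 0.53.
That is a change of -47.0%.

-47.0%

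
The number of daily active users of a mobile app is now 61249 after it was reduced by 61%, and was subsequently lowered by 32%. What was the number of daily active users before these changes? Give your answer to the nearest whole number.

230954

Undoing the 32% decrease: 61249 ÷ 0.68 ≈ 90072.058824.
Undoing the 61% decrease: 90072.058824 ÷ 0.39 ≈ 230954.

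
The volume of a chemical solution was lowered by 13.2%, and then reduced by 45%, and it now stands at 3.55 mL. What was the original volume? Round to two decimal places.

Undoing the 45% decrease: 3.55 ÷ 0.55 ≈ 6.454545.
Undoing the 13.2% decrease: 6.454545 ÷ 0.868 ≈ 7.44 mL.

7.44 mL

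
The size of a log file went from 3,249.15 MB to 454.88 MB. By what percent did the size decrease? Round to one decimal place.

Change: 454.88 − 3,249.15 = -2,794.27.
Relative to the original: -2,794.27 ÷ 3,249.15 ≈ -86.0%.
So the size decreased by 86.0%.

86.0%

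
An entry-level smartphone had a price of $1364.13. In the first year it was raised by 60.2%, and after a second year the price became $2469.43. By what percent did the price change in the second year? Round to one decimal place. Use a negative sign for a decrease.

13.0%

After the first year: $1364.13 × 1.602 = $2185.33626.
Second-year multiplier: $2469.43 ÷ $2185.33626 ≈ 1.13.
That is a change of 13.0%.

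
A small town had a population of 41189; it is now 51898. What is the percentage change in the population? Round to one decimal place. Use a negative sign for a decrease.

Change: 51898 − 41189 = 10709.
Relative to the original: 10709 ÷ 41189 ≈ 26.0%.

26.0%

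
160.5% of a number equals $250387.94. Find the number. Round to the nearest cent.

$156004.95

$250387.94 ÷ 1.605 ≈ $156004.95.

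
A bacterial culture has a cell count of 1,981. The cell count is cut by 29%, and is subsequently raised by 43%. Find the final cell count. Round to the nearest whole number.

2,011

After the 29% decrease: 1,981 × 0.71 = 1406.51.
After the 43% increase: 1406.51 × 1.43 = 2011.3093 ≈ 2,011.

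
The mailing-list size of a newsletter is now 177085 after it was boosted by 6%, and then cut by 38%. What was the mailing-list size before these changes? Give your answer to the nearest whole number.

269454

Undoing the 38% decrease: 177085 ÷ 0.62 ≈ 285620.967742.
Undoing the 6% increase: 285620.967742 ÷ 1.06 ≈ 269454.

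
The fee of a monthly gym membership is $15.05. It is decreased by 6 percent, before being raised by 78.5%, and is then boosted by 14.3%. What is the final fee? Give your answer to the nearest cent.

After the 6% decrease: $15.05 × 0.94 = $14.147.
After the 78.5% increase: $14.147 × 1.785 = $25.252395.
14.3% increase: $25.252395 × 1.143 = $28.863487485 ≈ $28.86.

$28.86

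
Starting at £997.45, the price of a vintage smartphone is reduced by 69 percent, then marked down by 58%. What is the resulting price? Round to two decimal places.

Each change multiplies by a factor: 0.31 × 0.42 = 0.1302.
£997.45 × 0.1302 = £129.86799 ≈ £129.87.

£129.87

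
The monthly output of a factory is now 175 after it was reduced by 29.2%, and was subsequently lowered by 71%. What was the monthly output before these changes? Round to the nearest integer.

Undoing the 71% decrease: 175 ÷ 0.29 ≈ 603.448276.
Undoing the 29.2% decrease: 603.448276 ÷ 0.708 ≈ 852.

852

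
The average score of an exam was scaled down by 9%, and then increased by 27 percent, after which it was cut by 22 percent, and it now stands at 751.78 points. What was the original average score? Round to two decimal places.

Undoing the 22% decrease: 751.78 ÷ 0.78 ≈ 963.820513.
Undoing the 27% increase: 963.820513 ÷ 1.27 ≈ 758.91379.
Undoing the 9% decrease: 758.91379 ÷ 0.91 ≈ 833.97 points.

833.97 points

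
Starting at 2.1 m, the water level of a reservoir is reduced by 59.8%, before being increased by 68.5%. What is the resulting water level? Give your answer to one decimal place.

1.4 m

Each change multiplies by a factor: 0.402 × 1.685 = 0.67737.
2.1 × 0.67737 = 1.422477 ≈ 1.4.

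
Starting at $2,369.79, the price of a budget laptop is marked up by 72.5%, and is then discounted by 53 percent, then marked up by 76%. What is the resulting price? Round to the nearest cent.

Each change multiplies by a factor: 1.725 × 0.47 × 1.76 = 1.42692.
$2,369.79 × 1.42692 = $3381.5007468 ≈ $3,381.50.

$3,381.50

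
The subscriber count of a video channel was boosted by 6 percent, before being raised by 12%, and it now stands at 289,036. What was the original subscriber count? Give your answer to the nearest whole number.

Undoing the 12% increase: 289,036 ÷ 1.12 ≈ 258067.857143.
Undoing the 6% increase: 258067.857143 ÷ 1.06 ≈ 243,460.

243,460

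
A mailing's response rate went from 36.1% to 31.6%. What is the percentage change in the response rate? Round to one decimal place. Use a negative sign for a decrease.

The change is 31.6 − 36.1 = -4.5 percentage points.
Relative to the original 36.1%, that is -4.5 ÷ 36.1 ≈ -12.5%.

-12.5%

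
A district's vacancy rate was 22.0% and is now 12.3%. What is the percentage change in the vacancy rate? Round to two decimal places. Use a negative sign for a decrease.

-44.09%

The change is 12.3 − 22.0 = -9.7 percentage points.
Relative to the original 22.0%, that is -9.7 ÷ 22.0 ≈ -44.09%.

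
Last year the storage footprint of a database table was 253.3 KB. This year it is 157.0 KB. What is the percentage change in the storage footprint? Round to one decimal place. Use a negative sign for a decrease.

-38.0%

Change: 157.0 − 253.3 = -96.3.
Relative to the original: -96.3 ÷ 253.3 ≈ -38.0%.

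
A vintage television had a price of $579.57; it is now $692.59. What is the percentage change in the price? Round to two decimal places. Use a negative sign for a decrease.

19.50%

Change: $692.59 − $579.57 = $113.02.
Relative to the original: $113.02 ÷ $579.57 ≈ 19.50%.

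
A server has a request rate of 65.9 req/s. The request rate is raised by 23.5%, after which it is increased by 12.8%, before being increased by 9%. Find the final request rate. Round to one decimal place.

Each change multiplies by a factor: 1.235 × 1.128 × 1.09 = 1.5184572.
65.9 × 1.5184572 = 100.06632948 ≈ 100.1.

100.1 req/s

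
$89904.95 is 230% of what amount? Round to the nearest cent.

$39089.11

$89904.95 ÷ 2.3 ≈ $39089.11.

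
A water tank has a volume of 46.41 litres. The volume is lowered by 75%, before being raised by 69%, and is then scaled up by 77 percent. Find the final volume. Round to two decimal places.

Each change multiplies by a factor: 0.25 × 1.69 × 1.77 = 0.747825.
46.41 × 0.747825 = 34.70655825 ≈ 34.71.

34.71 litres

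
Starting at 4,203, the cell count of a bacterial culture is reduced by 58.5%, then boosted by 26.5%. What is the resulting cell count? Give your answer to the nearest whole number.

2,206

After the 58.5% decrease: 4,203 × 0.415 = 1744.245.
Apply the 26.5% increase: 1744.245 × 1.265 = 2206.469925 ≈ 2,206.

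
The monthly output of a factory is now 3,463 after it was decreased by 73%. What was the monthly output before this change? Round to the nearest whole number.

12,826

The overall multiplier applied was 0.27.
So the original monthly output was 3,463 ÷ 0.27 ≈ 12,826.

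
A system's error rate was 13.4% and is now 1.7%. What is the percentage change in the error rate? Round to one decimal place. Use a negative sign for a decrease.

-87.3%

The change is 1.7 − 13.4 = -11.7 percentage points.
Relative to the original 13.4%, that is -11.7 ÷ 13.4 ≈ -87.3%.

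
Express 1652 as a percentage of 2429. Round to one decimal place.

68.0%

1652 ÷ 2429 ≈ 68.0%.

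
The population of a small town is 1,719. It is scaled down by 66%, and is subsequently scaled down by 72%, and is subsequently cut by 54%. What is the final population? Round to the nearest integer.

75

66% decrease: 1,719 × 0.34 = 584.46.
72% decrease: 584.46 × 0.28 = 163.6488.
Apply the 54% decrease: 163.6488 × 0.46 = 75.278448 ≈ 75.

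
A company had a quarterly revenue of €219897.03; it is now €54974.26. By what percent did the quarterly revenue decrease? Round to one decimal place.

75.0%

Change: €54974.26 − €219897.03 = -€164922.77.
Relative to the original: -€164922.77 ÷ €219897.03 ≈ -75.0%.
So the quarterly revenue decreased by 75.0%.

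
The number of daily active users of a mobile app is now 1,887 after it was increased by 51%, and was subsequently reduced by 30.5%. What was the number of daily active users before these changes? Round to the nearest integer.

The overall multiplier applied was 1.51 × 0.695 = 1.04945.
So the original number of daily active users was 1,887 ÷ 1.04945 ≈ 1,798.

1,798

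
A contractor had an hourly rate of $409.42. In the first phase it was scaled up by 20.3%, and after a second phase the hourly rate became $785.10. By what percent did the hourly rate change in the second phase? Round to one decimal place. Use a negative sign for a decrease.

After the first phase: $409.42 × 1.203 = $492.53226.
Second-phase multiplier: $785.10 ÷ $492.53226 ≈ 1.59401.
That is a change of 59.4%.

59.4%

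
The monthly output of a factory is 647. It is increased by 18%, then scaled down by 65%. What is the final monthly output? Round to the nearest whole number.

267

Each change multiplies by a factor: 1.18 × 0.35 = 0.413.
647 × 0.413 = 267.211 ≈ 267.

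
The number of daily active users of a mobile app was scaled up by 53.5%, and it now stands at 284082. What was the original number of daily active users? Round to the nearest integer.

The overall multiplier applied was 1.535.
So the original number of daily active users was 284082 ÷ 1.535 ≈ 185070.

185070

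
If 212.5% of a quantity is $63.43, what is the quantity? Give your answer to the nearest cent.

$63.43 ÷ 2.125 ≈ $29.85.

$29.85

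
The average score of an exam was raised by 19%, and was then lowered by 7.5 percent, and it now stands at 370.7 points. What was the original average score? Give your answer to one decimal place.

Undoing the 7.5% decrease: 370.7 ÷ 0.925 ≈ 400.756757.
Undoing the 19% increase: 400.756757 ÷ 1.19 ≈ 336.8 points.

336.8 points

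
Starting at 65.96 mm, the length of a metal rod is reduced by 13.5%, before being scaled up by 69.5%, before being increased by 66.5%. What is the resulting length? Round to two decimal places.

161.02 mm

Apply the 13.5% decrease: 65.96 × 0.865 = 57.0554.
69.5% increase: 57.0554 × 1.695 = 96.708903.
66.5% increase: 96.708903 × 1.665 = 161.020323495 ≈ 161.02.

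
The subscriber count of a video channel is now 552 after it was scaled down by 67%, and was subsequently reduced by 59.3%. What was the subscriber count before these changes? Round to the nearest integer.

Undoing the 59.3% decrease: 552 ÷ 0.407 ≈ 1356.265356.
Undoing the 67% decrease: 1356.265356 ÷ 0.33 ≈ 4,110.

4,110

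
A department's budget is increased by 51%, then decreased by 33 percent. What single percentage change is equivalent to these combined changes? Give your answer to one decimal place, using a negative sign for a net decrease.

A 51% increase multiplies by 1.51.
Then a 33% decrease: 1.51 × 0.67 = 1.0117.
Overall factor 1.0117, i.e. 1.2%.

1.2%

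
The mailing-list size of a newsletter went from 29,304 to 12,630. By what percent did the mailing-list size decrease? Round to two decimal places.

Change: 12,630 − 29,304 = -16,674.
Relative to the original: -16,674 ÷ 29,304 ≈ -56.90%.
So the mailing-list size decreased by 56.90%.

56.90%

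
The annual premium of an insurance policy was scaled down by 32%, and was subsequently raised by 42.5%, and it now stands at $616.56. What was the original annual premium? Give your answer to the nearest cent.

The overall multiplier applied was 0.68 × 1.425 = 0.969.
So the original annual premium was $616.56 ÷ 0.969 ≈ $636.28.

$636.28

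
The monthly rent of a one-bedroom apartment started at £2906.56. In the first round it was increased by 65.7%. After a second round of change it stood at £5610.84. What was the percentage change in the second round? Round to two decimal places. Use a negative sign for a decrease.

After the first round: £2906.56 × 1.657 = £4816.16992.
Second-round multiplier: £5610.84 ÷ £4816.16992 ≈ 1.165.
That is a change of 16.50%.

16.50%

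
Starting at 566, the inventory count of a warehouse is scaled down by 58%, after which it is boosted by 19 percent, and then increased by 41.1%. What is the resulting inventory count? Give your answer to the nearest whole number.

58% decrease: 566 × 0.42 = 237.72.
Apply the 19% increase: 237.72 × 1.19 = 282.8868.
Apply the 41.1% increase: 282.8868 × 1.411 = 399.1532748 ≈ 399.

399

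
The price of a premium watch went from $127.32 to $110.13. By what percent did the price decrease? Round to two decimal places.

Change: $110.13 − $127.32 = -$17.19.
Relative to the original: -$17.19 ÷ $127.32 ≈ -13.50%.
So the price decreased by 13.50%.

13.50%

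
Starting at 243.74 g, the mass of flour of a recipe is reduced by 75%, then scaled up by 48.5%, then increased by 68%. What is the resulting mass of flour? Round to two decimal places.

152.02 g

Each change multiplies by a factor: 0.25 × 1.485 × 1.68 = 0.6237.
243.74 × 0.6237 = 152.020638 ≈ 152.02.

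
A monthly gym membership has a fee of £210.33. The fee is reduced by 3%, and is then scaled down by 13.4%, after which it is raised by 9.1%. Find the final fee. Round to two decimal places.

£192.76

3% decrease: £210.33 × 0.97 = £204.0201.
Apply the 13.4% decrease: £204.0201 × 0.866 = £176.6814066.
9.1% increase: £176.6814066 × 1.091 = £192.7594146006 ≈ £192.76.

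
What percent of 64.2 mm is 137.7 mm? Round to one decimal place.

137.7 mm ÷ 64.2 mm ≈ 214.5%.

214.5%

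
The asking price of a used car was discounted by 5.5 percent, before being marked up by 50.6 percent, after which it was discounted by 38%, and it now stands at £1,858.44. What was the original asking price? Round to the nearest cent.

£2,106.20

The overall multiplier applied was 0.945 × 1.506 × 0.62 = 0.8823654.
So the original asking price was £1,858.44 ÷ 0.8823654 ≈ £2,106.20.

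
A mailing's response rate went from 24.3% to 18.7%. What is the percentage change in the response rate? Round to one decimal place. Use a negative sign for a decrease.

-23.0%

The change is 18.7 − 24.3 = -5.6 percentage points.
Relative to the original 24.3%, that is -5.6 ÷ 24.3 ≈ -23.0%.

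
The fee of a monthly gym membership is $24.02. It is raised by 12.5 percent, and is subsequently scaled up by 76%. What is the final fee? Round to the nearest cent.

$47.56

Each change multiplies by a factor: 1.125 × 1.76 = 1.98.
$24.02 × 1.98 = $47.5596 ≈ $47.56.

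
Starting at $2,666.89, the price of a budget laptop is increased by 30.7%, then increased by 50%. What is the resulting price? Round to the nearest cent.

$5,228.44

Each change multiplies by a factor: 1.307 × 1.5 = 1.9605.
$2,666.89 × 1.9605 = $5228.437845 ≈ $5,228.44.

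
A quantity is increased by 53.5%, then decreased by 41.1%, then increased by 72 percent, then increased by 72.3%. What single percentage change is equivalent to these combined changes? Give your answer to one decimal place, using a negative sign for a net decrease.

A 53.5% increase multiplies by 1.535.
Then a 41.1% decrease: 1.535 × 0.589 = 0.904115.
Then a 72% increase: 0.904115 × 1.72 = 1.5550778.
Then a 72.3% increase: 1.5550778 × 1.723 = 2.6793990494.
Overall factor 2.6793990494, i.e. 167.9%.

167.9%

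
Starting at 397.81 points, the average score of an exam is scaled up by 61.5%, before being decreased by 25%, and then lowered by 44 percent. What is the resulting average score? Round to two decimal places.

Apply the 61.5% increase: 397.81 × 1.615 = 642.46315.
25% decrease: 642.46315 × 0.75 = 481.8473625.
44% decrease: 481.8473625 × 0.56 = 269.834523 ≈ 269.83.

269.83 points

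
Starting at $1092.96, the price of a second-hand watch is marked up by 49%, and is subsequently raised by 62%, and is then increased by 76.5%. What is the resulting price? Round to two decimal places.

Each change multiplies by a factor: 1.49 × 1.62 × 1.765 = 4.260357.
$1092.96 × 4.260357 = $4656.39978672 ≈ $4656.40.

$4656.40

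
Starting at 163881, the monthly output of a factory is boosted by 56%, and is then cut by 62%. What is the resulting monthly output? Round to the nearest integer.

Each change multiplies by a factor: 1.56 × 0.38 = 0.5928.
163881 × 0.5928 = 97148.6568 ≈ 97149.

97149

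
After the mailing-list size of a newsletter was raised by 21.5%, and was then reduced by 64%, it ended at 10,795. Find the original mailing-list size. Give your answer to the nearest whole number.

The overall multiplier applied was 1.215 × 0.36 = 0.4374.
So the original mailing-list size was 10,795 ÷ 0.4374 ≈ 24,680.

24,680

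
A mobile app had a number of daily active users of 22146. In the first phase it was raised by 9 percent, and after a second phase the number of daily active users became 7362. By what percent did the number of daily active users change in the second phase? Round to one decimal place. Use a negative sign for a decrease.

-69.5%

After the first phase: 22146 × 1.09 = 24139.14.
Second-phase multiplier: 7362 ÷ 24139.14 ≈ 0.30498.
That is a change of -69.5%.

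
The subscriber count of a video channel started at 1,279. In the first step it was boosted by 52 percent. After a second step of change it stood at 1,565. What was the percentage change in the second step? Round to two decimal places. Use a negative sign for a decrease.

After the first step: 1,279 × 1.52 = 1944.08.
Second-step multiplier: 1,565 ÷ 1944.08 ≈ 0.805008.
That is a change of -19.50%.

-19.50%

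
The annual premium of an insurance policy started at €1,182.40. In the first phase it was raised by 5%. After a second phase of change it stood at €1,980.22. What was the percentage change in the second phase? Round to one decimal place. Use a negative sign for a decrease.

59.5%

After the first phase: €1,182.40 × 1.05 = €1241.52.
Second-phase multiplier: €1,980.22 ÷ €1241.52 ≈ 1.595.
That is a change of 59.5%.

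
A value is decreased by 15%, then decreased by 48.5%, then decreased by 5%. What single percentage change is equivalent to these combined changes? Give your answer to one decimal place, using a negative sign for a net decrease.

The combined multiplier is 0.85 × 0.515 × 0.95 = 0.4158625.
That corresponds to a decrease of 58.4%.

-58.4%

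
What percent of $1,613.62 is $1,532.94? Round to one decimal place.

95.0%

$1,532.94 ÷ $1,613.62 ≈ 95.0%.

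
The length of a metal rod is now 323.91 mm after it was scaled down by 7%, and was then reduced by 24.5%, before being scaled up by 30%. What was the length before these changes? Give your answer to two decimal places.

The overall multiplier applied was 0.93 × 0.755 × 1.3 = 0.912795.
So the original length was 323.91 ÷ 0.912795 ≈ 354.86 mm.

354.86 mm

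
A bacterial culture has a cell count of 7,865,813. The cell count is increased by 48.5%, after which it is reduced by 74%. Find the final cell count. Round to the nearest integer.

Each change multiplies by a factor: 1.485 × 0.26 = 0.3861.
7,865,813 × 0.3861 = 3036990.3993 ≈ 3,036,990.

3,036,990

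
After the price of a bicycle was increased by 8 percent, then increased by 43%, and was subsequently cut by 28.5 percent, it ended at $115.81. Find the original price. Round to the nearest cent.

$104.88

Undoing the 28.5% decrease: $115.81 ÷ 0.715 ≈ $161.972028.
Undoing the 43% increase: $161.972028 ÷ 1.43 ≈ $113.267152.
Undoing the 8% increase: $113.267152 ÷ 1.08 ≈ $104.88.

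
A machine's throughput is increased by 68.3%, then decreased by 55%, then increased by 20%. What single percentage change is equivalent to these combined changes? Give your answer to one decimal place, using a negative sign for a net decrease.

The combined multiplier is 1.683 × 0.45 × 1.2 = 0.90882.
That corresponds to a decrease of 9.1%.

-9.1%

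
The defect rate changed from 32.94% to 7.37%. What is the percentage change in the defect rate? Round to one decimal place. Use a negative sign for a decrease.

-77.6%

The change is 7.37 − 32.94 = -25.57 percentage points.
Relative to the original 32.94%, that is -25.57 ÷ 32.94 ≈ -77.6%.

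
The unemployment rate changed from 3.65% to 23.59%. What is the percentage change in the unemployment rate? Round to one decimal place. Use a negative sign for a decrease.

546.3%

The change is 23.59 − 3.65 = 19.94 percentage points.
Relative to the original 3.65%, that is 19.94 ÷ 3.65 ≈ 546.3%.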